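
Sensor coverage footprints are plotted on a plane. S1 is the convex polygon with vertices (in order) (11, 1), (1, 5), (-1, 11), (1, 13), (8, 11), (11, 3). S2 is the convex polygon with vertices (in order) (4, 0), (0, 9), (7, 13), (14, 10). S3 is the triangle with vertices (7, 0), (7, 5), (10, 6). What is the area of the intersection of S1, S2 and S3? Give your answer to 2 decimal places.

The intersection is the polygon with vertices (9.909,5.909), (7,3), (7,5), (9.889,5.963).
By the shoelace formula its area is 3.00.

3.00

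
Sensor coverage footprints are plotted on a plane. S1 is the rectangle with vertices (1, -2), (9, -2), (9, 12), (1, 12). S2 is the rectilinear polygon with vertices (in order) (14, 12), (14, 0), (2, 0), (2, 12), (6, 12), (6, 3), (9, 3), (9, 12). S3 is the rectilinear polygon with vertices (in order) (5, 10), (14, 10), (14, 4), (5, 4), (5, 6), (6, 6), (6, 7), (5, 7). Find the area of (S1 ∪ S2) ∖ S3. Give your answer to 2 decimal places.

119.00

|S1 ∪ S2| = 172.
|(S1 ∪ S2) ∩ S3| = 53.
|(S1 ∪ S2) ∖ S3| = 172 − 53 = 119.00.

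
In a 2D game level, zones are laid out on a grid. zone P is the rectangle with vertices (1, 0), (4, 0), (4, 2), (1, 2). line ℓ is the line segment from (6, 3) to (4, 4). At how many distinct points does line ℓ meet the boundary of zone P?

The segment lies entirely outside zone P and never meets its boundary.

0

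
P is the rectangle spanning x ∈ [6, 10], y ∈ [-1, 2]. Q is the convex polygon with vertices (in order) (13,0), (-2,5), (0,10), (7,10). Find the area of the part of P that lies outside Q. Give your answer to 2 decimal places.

|P| = 12, |P∩Q| = 1.5.
|P ∖ Q| = |P| − |P∩Q| = 12 − 1.5 = 10.50.

10.50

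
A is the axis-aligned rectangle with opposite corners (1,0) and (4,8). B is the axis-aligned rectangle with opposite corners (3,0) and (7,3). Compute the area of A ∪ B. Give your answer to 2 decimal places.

33.00

By inclusion–exclusion:
Individual areas: |A| = 24, |B| = 12.
|A∩B|: x∈[3,4], y∈[0,3] → 1·3 = 3.
|A ∪ B| = 36 − 3 = 33.00.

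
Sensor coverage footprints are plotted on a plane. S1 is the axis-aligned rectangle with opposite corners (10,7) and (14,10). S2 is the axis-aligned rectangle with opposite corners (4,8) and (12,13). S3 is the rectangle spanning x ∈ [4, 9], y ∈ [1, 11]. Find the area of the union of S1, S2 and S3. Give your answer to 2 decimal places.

By inclusion–exclusion:
Individual areas: |S1| = 12, |S2| = 40, |S3| = 50.
|S1∩S2|: x∈[10,12], y∈[8,10] → 2·2 = 4.
|S1∩S3| = 0 (no overlap).
|S2∩S3|: x∈[4,9], y∈[8,11] → 5·3 = 15.
|S1∩S2∩S3| = 0.
|S1 ∪ S2 ∪ S3| = 102 − 19 + 0 = 83.00.

83.00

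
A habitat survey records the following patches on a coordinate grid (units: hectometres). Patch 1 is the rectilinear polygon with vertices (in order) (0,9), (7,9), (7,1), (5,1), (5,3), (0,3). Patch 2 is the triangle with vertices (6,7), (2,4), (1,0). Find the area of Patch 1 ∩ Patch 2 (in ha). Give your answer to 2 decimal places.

The intersection is the polygon with vertices (1.75,3), (2,4), (6,7), (3.143,3).
By the shoelace formula its area is 4.41.

4.41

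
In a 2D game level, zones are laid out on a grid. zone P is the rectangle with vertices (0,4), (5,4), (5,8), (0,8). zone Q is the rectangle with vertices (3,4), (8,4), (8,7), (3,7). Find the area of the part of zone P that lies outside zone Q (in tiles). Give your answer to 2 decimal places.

|zone P∩zone Q|: x∈[3,5], y∈[4,7] → 2·3 = 6.
|zone P| = 20.
|zone P ∖ zone Q| = |zone P| − |zone P∩zone Q| = 20 − 6 = 14.00.

14.00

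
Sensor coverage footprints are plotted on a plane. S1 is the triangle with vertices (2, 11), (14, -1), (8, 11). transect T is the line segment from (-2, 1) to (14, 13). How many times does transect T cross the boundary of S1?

The segment meets the boundary at (6,7), (8.909,9.182).

2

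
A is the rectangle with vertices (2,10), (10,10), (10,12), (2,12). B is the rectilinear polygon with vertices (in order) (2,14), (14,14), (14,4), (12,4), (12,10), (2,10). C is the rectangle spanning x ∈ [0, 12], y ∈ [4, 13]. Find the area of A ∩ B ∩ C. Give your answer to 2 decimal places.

The intersection is the polygon with vertices (10,10), (2,10), (2,12), (10,12).
By the shoelace formula its area is 16.00.

16.00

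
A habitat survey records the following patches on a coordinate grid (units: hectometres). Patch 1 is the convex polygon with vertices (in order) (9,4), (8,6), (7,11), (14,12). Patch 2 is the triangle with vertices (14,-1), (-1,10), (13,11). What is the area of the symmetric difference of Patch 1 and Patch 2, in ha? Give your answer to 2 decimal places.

66.61

|Patch 1| = 27, |Patch 2| = 84.5, |Patch 1∩Patch 2| = 22.4456.
|Patch 1 △ Patch 2| = |Patch 1| + |Patch 2| − 2·|Patch 1∩Patch 2| = 27 + 84.5 − 44.8913 = 66.61.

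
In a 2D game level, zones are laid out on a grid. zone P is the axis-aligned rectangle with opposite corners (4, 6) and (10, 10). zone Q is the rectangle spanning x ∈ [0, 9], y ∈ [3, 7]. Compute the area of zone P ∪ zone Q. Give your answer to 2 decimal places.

By inclusion–exclusion:
Individual areas: |zone P| = 24, |zone Q| = 36.
|zone P∩zone Q|: x∈[4,9], y∈[6,7] → 5·1 = 5.
|zone P ∪ zone Q| = 60 − 5 = 55.00.

55.00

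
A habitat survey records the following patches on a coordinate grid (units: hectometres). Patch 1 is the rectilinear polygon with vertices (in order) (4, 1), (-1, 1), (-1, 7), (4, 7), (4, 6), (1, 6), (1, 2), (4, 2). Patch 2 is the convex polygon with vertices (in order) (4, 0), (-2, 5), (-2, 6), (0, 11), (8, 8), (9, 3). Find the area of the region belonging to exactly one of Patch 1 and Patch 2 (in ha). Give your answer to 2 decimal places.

|Patch 1| = 18, |Patch 2| = 76, |Patch 1∩Patch 2| = 12.1333.
|Patch 1 △ Patch 2| = |Patch 1| + |Patch 2| − 2·|Patch 1∩Patch 2| = 18 + 76 − 24.2667 = 69.73.

69.73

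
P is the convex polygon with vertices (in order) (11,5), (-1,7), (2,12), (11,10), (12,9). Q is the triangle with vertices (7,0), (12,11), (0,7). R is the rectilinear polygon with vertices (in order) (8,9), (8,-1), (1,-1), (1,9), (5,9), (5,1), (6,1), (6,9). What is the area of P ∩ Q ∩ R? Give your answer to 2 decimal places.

13.33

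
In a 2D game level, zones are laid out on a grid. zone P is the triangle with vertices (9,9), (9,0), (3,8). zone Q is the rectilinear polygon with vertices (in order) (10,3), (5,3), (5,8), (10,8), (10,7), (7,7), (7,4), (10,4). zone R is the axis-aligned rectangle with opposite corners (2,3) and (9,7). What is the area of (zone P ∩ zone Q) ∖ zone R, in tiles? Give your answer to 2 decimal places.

|zone P ∩ zone Q| = 11.9583.
|(zone P ∩ zone Q) ∩ zone R| = 7.9583.
|(zone P ∩ zone Q) ∖ zone R| = 11.9583 − 7.9583 = 4.00.

4.00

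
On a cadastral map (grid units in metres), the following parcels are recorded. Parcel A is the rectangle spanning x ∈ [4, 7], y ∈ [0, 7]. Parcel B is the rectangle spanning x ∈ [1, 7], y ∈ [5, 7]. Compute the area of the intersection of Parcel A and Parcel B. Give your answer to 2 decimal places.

6.00

|Parcel A∩Parcel B|: x∈[4,7], y∈[5,7] → 3·2 = 6.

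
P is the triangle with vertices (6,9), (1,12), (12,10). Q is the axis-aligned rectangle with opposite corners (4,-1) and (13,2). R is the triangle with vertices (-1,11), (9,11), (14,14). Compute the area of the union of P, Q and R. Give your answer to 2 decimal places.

51.83

By inclusion–exclusion:
Individual areas: |P| = 11.5, |Q| = 27, |R| = 15.
|P∩Q| = 0.
|P∩R| = 1.6702.
|Q∩R| = 0.
|P∩Q∩R| = 0.
|P ∪ Q ∪ R| = 53.5 − 1.6702 + 0 = 51.83.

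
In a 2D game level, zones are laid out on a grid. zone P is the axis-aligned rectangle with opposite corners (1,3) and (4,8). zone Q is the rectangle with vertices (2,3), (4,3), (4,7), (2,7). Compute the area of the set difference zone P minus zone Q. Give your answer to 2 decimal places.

7.00

|zone P∩zone Q|: x∈[2,4], y∈[3,7] → 2·4 = 8.
|zone P| = 15.
|zone P ∖ zone Q| = |zone P| − |zone P∩zone Q| = 15 − 8 = 7.00.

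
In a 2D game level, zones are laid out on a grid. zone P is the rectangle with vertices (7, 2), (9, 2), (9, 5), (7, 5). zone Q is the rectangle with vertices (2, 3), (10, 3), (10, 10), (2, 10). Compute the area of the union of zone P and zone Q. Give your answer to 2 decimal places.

By inclusion–exclusion:
Individual areas: |zone P| = 6, |zone Q| = 56.
|zone P∩zone Q|: x∈[7,9], y∈[3,5] → 2·2 = 4.
|zone P ∪ zone Q| = 62 − 4 = 58.00.

58.00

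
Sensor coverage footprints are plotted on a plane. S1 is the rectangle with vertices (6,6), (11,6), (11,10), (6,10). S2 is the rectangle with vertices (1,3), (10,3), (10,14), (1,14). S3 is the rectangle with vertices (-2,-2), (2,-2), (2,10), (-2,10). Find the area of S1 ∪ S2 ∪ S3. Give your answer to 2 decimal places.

144.00

By inclusion–exclusion:
Individual areas: |S1| = 20, |S2| = 99, |S3| = 48.
|S1∩S2|: x∈[6,10], y∈[6,10] → 4·4 = 16.
|S1∩S3| = 0 (no overlap).
|S2∩S3|: x∈[1,2], y∈[3,10] → 1·7 = 7.
|S1∩S2∩S3| = 0.
|S1 ∪ S2 ∪ S3| = 167 − 23 + 0 = 144.00.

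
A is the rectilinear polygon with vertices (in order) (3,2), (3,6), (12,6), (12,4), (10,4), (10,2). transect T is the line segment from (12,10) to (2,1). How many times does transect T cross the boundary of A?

2

The segment meets the boundary at (3.111,2), (7.556,6).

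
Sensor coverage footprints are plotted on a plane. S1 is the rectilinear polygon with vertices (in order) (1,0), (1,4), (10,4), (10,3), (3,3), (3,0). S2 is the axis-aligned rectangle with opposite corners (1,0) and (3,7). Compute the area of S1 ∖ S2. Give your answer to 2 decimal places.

|S1| = 15, |S1∩S2| = 8.
|S1 ∖ S2| = |S1| − |S1∩S2| = 15 − 8 = 7.00.

7.00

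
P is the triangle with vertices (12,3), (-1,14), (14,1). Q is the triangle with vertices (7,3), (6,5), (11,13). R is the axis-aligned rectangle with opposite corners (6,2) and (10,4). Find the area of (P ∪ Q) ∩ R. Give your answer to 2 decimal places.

The region (P ∪ Q) ∩ R is the polygon with vertices (7,3), (6.5,4), (7.4,4).
By the shoelace formula its area is 0.45.

0.45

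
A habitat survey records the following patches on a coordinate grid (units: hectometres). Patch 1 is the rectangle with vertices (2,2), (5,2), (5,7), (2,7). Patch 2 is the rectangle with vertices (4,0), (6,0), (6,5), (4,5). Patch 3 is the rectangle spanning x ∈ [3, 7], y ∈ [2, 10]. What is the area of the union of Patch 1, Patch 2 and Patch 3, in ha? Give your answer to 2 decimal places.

41.00

By inclusion–exclusion:
Individual areas: |Patch 1| = 15, |Patch 2| = 10, |Patch 3| = 32.
|Patch 1∩Patch 2|: x∈[4,5], y∈[2,5] → 1·3 = 3.
|Patch 1∩Patch 3|: x∈[3,5], y∈[2,7] → 2·5 = 10.
|Patch 2∩Patch 3|: x∈[4,6], y∈[2,5] → 2·3 = 6.
|Patch 1∩Patch 2∩Patch 3| = 3.
|Patch 1 ∪ Patch 2 ∪ Patch 3| = 57 − 19 + 3 = 41.00.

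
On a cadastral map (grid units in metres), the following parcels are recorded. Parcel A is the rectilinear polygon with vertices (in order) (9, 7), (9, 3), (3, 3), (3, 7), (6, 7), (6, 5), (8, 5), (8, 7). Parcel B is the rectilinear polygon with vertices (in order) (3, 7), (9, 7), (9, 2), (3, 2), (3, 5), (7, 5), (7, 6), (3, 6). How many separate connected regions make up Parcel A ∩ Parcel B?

2

Parcel A ∩ Parcel B splits into 2 disjoint pieces (area 14, area 3).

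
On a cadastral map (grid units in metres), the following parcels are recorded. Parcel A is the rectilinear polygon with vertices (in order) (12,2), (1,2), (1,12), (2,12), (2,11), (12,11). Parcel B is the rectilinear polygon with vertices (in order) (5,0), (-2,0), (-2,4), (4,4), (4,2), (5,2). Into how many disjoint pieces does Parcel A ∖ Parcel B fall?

1

Parcel A ∖ Parcel B is a single connected region.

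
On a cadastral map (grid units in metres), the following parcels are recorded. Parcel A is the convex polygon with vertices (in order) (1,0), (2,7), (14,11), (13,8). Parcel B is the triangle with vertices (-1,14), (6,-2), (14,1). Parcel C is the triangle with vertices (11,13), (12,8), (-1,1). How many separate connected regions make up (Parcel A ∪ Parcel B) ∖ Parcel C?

2

(Parcel A ∪ Parcel B) ∖ Parcel C splits into 2 disjoint pieces (area 21.9485, area 57.0836).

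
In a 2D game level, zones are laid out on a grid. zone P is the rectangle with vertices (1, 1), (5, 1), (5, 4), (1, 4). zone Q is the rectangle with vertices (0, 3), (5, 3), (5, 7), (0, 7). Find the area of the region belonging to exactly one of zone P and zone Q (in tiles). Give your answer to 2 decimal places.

24.00

|zone P∩zone Q|: x∈[1,5], y∈[3,4] → 4·1 = 4.
|zone P △ zone Q| = |zone P| + |zone Q| − 2·|zone P∩zone Q| = 12 + 20 − 8 = 24.00.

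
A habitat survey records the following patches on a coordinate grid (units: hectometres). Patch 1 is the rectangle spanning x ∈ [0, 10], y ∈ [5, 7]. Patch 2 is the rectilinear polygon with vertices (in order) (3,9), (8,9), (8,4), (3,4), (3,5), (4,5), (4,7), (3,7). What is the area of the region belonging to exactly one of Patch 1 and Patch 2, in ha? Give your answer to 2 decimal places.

27.00

|Patch 1| = 20, |Patch 2| = 23, |Patch 1∩Patch 2| = 8.
|Patch 1 △ Patch 2| = |Patch 1| + |Patch 2| − 2·|Patch 1∩Patch 2| = 20 + 23 − 16 = 27.00.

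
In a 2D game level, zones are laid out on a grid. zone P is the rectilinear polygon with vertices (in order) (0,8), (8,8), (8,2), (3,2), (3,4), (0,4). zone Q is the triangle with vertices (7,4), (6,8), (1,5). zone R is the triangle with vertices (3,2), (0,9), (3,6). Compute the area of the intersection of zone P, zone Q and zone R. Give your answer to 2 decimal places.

1.35

The intersection is the polygon with vertices (1.769,4.872), (1.568,5.341), (2.875,6.125), (3,6), (3,4.667).
By the shoelace formula its area is 1.35.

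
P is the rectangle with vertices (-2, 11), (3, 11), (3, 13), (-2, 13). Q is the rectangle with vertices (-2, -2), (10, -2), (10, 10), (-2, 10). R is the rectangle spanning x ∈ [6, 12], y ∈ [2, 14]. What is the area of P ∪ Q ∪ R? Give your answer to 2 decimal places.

By inclusion–exclusion:
Individual areas: |P| = 10, |Q| = 144, |R| = 72.
|P∩Q| = 0 (no overlap).
|P∩R| = 0 (no overlap).
|Q∩R|: x∈[6,10], y∈[2,10] → 4·8 = 32.
|P∩Q∩R| = 0.
|P ∪ Q ∪ R| = 226 − 32 + 0 = 194.00.

194.00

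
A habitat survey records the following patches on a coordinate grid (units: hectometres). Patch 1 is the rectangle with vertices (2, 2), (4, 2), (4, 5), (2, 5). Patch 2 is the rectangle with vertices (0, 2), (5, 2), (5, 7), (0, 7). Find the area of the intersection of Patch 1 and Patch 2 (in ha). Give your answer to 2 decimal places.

6.00

|Patch 1∩Patch 2|: x∈[2,4], y∈[2,5] → 2·3 = 6.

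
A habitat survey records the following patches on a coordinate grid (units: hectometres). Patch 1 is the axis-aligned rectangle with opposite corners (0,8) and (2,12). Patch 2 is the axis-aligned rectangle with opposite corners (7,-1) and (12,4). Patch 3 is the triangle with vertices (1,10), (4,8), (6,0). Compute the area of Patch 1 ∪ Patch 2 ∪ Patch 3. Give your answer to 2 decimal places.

42.33

By inclusion–exclusion:
Individual areas: |Patch 1| = 8, |Patch 2| = 25, |Patch 3| = 10.
|Patch 1∩Patch 2| = 0 (no overlap).
|Patch 1∩Patch 3| = 0.6667.
|Patch 2∩Patch 3| = 0.
|Patch 1∩Patch 2∩Patch 3| = 0.
|Patch 1 ∪ Patch 2 ∪ Patch 3| = 43 − 0.6667 + 0 = 42.33.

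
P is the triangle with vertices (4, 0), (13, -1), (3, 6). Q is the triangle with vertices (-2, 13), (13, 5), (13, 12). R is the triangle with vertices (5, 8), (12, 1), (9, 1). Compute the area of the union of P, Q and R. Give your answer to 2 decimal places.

By inclusion–exclusion:
Individual areas: |P| = 26.5, |Q| = 52.5, |R| = 10.5.
|P∩Q| = 0.
|P∩R| = 0.7619.
|Q∩R| = 0.
|P∩Q∩R| = 0.
|P ∪ Q ∪ R| = 89.5 − 0.7619 + 0 = 88.74.

88.74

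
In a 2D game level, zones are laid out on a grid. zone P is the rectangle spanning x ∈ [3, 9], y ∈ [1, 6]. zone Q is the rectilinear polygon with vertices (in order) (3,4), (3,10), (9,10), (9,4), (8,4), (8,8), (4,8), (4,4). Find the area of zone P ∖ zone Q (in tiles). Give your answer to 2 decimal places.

26.00

|zone P| = 30, |zone P∩zone Q| = 4.
|zone P ∖ zone Q| = |zone P| − |zone P∩zone Q| = 30 − 4 = 26.00.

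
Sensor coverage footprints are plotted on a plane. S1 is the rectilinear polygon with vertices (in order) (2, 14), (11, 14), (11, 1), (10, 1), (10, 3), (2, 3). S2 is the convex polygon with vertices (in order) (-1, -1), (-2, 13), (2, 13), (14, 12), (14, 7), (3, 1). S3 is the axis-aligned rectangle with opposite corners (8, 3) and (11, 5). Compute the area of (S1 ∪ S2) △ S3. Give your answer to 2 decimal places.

|S1 ∪ S2| = 171.4962.
|(S1 ∪ S2) ∩ S3| = 6.
|(S1 ∪ S2) △ S3| = 171.4962 + 6 − 12 = 165.50.

165.50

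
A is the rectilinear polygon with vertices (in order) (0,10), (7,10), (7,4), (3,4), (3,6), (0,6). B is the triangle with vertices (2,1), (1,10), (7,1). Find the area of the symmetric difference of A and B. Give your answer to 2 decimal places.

44.28

|A| = 36, |B| = 22.5, |A∩B| = 7.1111.
|A △ B| = |A| + |B| − 2·|A∩B| = 36 + 22.5 − 14.2222 = 44.28.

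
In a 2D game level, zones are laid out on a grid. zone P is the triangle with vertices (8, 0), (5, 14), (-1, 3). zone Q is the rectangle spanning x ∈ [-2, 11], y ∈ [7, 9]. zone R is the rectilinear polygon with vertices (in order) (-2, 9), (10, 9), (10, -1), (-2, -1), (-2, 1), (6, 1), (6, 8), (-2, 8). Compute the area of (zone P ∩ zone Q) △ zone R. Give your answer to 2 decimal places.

|zone P ∩ zone Q| = 9.1169.
|(zone P ∩ zone Q) ∩ zone R| = 4.5714.
|(zone P ∩ zone Q) △ zone R| = 9.1169 + 64 − 9.1429 = 63.97.

63.97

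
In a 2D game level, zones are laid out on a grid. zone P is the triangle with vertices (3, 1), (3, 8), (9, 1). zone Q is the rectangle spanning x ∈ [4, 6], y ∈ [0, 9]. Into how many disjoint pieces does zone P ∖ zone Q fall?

zone P ∖ zone Q splits into 2 disjoint pieces (area 6.4167, area 5.25).

2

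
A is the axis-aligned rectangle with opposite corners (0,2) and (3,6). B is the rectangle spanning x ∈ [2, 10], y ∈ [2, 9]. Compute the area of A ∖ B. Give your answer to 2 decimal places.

8.00

|A∩B|: x∈[2,3], y∈[2,6] → 1·4 = 4.
|A| = 12.
|A ∖ B| = |A| − |A∩B| = 12 − 4 = 8.00.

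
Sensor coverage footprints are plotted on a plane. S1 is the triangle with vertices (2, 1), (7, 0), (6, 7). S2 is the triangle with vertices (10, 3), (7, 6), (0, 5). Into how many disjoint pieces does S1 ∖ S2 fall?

2

S1 ∖ S2 splits into 2 disjoint pieces (area 13.2353, area 0.5726).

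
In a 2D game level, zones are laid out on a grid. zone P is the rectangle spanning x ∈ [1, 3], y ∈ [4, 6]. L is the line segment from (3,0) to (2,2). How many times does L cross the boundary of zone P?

The segment lies entirely outside zone P and never meets its boundary.

0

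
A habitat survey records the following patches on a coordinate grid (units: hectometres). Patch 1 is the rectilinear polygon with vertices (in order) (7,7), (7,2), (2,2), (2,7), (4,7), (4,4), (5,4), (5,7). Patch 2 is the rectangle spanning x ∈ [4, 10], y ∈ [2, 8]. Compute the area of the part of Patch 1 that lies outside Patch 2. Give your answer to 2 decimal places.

|Patch 1| = 22, |Patch 1∩Patch 2| = 12.
|Patch 1 ∖ Patch 2| = |Patch 1| − |Patch 1∩Patch 2| = 22 − 12 = 10.00.

10.00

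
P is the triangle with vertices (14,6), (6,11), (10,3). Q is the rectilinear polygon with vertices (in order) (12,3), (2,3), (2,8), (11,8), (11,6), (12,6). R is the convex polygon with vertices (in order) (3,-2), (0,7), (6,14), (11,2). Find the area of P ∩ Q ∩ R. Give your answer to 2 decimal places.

3.86

The intersection is the polygon with vertices (10,3), (7.5,8), (8.5,8), (10.444,3.333).
By the shoelace formula its area is 3.86.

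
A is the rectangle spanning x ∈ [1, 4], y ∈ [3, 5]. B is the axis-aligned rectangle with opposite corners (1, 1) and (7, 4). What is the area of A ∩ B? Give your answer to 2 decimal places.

|A∩B|: x∈[1,4], y∈[3,4] → 3·1 = 3.

3.00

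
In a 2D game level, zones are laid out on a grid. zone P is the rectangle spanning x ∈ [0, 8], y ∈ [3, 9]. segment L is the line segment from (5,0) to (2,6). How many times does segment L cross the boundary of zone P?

1

The segment meets the boundary at (3.5,3).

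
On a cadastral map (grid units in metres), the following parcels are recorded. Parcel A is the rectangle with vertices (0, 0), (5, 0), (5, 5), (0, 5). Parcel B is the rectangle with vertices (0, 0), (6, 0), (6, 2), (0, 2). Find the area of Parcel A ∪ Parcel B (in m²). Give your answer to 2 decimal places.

By inclusion–exclusion:
Individual areas: |Parcel A| = 25, |Parcel B| = 12.
|Parcel A∩Parcel B|: x∈[0,5], y∈[0,2] → 5·2 = 10.
|Parcel A ∪ Parcel B| = 37 − 10 = 27.00.

27.00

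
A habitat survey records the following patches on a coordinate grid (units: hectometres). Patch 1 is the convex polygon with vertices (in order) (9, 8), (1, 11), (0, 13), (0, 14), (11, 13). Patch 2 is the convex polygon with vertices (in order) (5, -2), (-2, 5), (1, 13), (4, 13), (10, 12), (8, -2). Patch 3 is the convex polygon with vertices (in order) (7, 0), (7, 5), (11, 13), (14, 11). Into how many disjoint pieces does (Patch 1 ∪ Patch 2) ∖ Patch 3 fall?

(Patch 1 ∪ Patch 2) ∖ Patch 3 is a single connected region.

1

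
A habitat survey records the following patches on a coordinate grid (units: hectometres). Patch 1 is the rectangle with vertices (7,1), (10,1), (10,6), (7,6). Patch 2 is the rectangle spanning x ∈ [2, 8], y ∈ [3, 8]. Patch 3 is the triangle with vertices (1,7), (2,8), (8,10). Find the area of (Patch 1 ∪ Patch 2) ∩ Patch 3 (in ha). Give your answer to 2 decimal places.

0.38

The region (Patch 1 ∪ Patch 2) ∩ Patch 3 is the polygon with vertices (2,8), (3.333,8), (2,7.429).
By the shoelace formula its area is 0.38.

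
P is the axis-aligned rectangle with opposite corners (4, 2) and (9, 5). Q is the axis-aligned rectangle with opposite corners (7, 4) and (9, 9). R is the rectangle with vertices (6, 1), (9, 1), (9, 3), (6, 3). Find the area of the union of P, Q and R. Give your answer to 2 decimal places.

By inclusion–exclusion:
Individual areas: |P| = 15, |Q| = 10, |R| = 6.
|P∩Q|: x∈[7,9], y∈[4,5] → 2·1 = 2.
|P∩R|: x∈[6,9], y∈[2,3] → 3·1 = 3.
|Q∩R| = 0 (no overlap).
|P∩Q∩R| = 0.
|P ∪ Q ∪ R| = 31 − 5 + 0 = 26.00.

26.00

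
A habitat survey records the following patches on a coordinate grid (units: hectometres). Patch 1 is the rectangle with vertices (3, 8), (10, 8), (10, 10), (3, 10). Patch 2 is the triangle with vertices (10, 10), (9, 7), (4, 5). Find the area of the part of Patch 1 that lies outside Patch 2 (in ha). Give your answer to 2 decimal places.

|Patch 1| = 14, |Patch 1∩Patch 2| = 1.7333.
|Patch 1 ∖ Patch 2| = |Patch 1| − |Patch 1∩Patch 2| = 14 − 1.7333 = 12.27.

12.27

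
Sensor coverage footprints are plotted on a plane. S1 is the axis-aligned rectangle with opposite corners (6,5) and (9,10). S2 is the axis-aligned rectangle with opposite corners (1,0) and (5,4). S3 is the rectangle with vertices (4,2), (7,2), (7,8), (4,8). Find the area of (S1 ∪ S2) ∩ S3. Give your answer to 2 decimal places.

5.00

|S1 ∪ S2| = 31.
|(S1 ∪ S2) ∩ S3| = 5.00.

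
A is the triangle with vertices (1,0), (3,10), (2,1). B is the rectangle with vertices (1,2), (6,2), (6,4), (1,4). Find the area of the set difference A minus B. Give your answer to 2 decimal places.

2.76

|A| = 4, |A∩B| = 1.2444.
|A ∖ B| = |A| − |A∩B| = 4 − 1.2444 = 2.76.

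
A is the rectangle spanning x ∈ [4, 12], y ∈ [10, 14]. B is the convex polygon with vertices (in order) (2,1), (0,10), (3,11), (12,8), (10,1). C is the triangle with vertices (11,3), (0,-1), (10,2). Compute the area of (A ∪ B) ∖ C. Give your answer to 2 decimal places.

|A ∪ B| = 120.3333.
|(A ∪ B) ∩ C| = 2.242.
|(A ∪ B) ∖ C| = 120.3333 − 2.242 = 118.09.

118.09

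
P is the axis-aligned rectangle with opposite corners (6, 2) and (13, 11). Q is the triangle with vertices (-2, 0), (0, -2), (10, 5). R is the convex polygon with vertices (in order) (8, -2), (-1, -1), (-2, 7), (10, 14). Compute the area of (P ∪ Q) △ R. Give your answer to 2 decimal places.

|P ∪ Q| = 77.7333.
|(P ∪ Q) ∩ R| = 40.7752.
|(P ∪ Q) △ R| = 77.7333 + 124.5 − 81.5504 = 120.68.

120.68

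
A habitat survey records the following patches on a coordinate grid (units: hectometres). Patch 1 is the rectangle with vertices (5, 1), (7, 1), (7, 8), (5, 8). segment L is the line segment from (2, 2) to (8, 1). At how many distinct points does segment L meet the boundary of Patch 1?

2

The segment meets the boundary at (7,1.167), (5,1.5).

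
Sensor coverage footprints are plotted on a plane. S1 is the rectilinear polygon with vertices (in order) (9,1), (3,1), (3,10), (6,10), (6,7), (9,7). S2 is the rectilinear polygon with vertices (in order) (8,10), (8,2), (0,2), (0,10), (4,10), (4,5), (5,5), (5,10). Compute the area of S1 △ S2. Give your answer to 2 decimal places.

|S1| = 45, |S2| = 59, |S1∩S2| = 29.
|S1 △ S2| = |S1| + |S2| − 2·|S1∩S2| = 45 + 59 − 58 = 46.00.

46.00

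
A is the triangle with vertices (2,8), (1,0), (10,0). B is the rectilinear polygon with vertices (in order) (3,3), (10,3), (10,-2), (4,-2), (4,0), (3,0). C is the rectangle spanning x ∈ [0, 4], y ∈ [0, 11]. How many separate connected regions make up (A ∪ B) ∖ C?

1

(A ∪ B) ∖ C is a single connected region.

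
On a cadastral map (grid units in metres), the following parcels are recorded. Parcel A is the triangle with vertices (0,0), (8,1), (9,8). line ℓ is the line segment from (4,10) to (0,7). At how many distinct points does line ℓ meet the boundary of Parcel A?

The segment lies entirely outside Parcel A and never meets its boundary.

0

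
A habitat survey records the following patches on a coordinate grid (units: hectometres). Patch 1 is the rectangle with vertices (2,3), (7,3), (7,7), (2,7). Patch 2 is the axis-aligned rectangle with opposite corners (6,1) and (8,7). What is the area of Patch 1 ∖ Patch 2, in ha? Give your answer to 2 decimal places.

16.00

|Patch 1∩Patch 2|: x∈[6,7], y∈[3,7] → 1·4 = 4.
|Patch 1| = 20.
|Patch 1 ∖ Patch 2| = |Patch 1| − |Patch 1∩Patch 2| = 20 − 4 = 16.00.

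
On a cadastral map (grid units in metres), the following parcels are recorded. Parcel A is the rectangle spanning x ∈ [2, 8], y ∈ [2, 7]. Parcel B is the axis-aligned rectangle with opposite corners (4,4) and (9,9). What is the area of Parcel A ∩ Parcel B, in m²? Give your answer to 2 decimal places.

12.00

|Parcel A∩Parcel B|: x∈[4,8], y∈[4,7] → 4·3 = 12.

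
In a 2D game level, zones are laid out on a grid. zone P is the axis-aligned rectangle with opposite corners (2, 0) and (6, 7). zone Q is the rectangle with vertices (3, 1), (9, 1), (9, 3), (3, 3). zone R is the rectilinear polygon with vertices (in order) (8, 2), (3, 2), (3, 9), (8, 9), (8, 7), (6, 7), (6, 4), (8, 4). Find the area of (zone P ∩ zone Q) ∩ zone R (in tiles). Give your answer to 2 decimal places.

The region (zone P ∩ zone Q) ∩ zone R is the polygon with vertices (3,3), (6,3), (6,2), (3,2).
By the shoelace formula its area is 3.00.

3.00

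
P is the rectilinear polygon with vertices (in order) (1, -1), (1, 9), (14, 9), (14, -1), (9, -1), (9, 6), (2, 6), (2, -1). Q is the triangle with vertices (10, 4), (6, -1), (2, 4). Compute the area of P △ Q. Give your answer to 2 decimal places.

99.75

|P| = 81, |Q| = 20, |P∩Q| = 0.625.
|P △ Q| = |P| + |Q| − 2·|P∩Q| = 81 + 20 − 1.25 = 99.75.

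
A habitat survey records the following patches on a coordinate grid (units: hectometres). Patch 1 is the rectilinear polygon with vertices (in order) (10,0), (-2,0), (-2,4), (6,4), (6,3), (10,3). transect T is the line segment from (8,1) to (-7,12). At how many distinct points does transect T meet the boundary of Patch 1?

1

The segment meets the boundary at (3.909,4).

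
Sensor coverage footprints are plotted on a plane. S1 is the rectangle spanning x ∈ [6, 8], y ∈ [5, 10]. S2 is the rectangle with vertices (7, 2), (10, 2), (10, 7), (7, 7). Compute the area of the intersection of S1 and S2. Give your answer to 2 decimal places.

2.00

|S1∩S2|: x∈[7,8], y∈[5,7] → 1·2 = 2.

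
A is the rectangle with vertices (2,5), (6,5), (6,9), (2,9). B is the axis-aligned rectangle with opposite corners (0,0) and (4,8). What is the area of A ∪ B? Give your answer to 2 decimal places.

42.00

By inclusion–exclusion:
Individual areas: |A| = 16, |B| = 32.
|A∩B|: x∈[2,4], y∈[5,8] → 2·3 = 6.
|A ∪ B| = 48 − 6 = 42.00.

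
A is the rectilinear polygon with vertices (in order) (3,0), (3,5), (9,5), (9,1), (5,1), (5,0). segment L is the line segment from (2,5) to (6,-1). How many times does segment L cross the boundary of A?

The segment meets the boundary at (5,0.5), (3,3.5).

2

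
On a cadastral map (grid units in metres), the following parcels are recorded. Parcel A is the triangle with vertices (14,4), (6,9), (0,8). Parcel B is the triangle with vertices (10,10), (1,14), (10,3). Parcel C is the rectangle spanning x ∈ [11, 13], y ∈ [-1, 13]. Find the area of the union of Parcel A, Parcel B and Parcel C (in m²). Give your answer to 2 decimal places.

69.93

By inclusion–exclusion:
Individual areas: |Parcel A| = 19, |Parcel B| = 31.5, |Parcel C| = 28.
|Parcel A∩Parcel B| = 7.2151.
|Parcel A∩Parcel C| = 1.3571.
|Parcel B∩Parcel C| = 0.
|Parcel A∩Parcel B∩Parcel C| = 0.
|Parcel A ∪ Parcel B ∪ Parcel C| = 78.5 − 8.5722 + 0 = 69.93.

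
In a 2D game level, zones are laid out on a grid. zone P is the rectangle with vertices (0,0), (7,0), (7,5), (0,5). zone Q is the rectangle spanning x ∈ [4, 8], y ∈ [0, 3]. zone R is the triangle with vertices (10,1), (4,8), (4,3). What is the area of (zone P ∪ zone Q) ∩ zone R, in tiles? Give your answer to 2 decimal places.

The region (zone P ∪ zone Q) ∩ zone R is the polygon with vertices (6.571,5), (7,4.5), (7,3), (8,3), (8,1.667), (4,3), (4,5).
By the shoelace formula its area is 8.56.

8.56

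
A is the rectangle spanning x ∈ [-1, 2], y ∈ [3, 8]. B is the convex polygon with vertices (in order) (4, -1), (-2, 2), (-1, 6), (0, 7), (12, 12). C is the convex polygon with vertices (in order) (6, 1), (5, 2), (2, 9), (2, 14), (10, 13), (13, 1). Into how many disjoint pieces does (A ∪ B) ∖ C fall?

2

(A ∪ B) ∖ C splits into 2 disjoint pieces (area 41.8001, area 1.1916).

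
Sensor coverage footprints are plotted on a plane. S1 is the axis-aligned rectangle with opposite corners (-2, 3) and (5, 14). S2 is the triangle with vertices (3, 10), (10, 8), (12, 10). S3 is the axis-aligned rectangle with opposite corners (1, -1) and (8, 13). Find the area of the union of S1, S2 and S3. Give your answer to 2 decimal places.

140.43

By inclusion–exclusion:
Individual areas: |S1| = 77, |S2| = 9, |S3| = 98.
|S1∩S2| = 0.5714.
|S1∩S3|: x∈[1,5], y∈[3,13] → 4·10 = 40.
|S2∩S3| = 3.5714.
|S1∩S2∩S3| = 0.5714.
|S1 ∪ S2 ∪ S3| = 184 − 44.1429 + 0.5714 = 140.43.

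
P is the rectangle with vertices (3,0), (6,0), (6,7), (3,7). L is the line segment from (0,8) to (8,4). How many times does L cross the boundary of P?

The segment meets the boundary at (6,5), (3,6.5).

2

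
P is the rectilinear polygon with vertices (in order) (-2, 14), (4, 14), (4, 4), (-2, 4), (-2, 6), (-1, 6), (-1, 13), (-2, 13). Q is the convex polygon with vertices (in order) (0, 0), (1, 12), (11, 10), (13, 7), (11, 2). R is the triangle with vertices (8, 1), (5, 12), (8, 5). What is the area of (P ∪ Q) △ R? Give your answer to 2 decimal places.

|P ∪ Q| = 140.2333.
|(P ∪ Q) ∩ R| = 5.9155.
|(P ∪ Q) △ R| = 140.2333 + 6 − 11.8309 = 134.40.

134.40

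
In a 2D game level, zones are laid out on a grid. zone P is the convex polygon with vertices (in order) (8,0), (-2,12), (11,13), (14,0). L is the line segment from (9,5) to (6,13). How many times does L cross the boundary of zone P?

1

The segment meets the boundary at (6.14,12.626).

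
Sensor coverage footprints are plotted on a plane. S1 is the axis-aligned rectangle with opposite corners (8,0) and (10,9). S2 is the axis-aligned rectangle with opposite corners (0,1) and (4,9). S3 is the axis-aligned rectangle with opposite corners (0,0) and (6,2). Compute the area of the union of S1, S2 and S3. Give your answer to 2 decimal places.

By inclusion–exclusion:
Individual areas: |S1| = 18, |S2| = 32, |S3| = 12.
|S1∩S2| = 0 (no overlap).
|S1∩S3| = 0 (no overlap).
|S2∩S3|: x∈[0,4], y∈[1,2] → 4·1 = 4.
|S1∩S2∩S3| = 0.
|S1 ∪ S2 ∪ S3| = 62 − 4 + 0 = 58.00.

58.00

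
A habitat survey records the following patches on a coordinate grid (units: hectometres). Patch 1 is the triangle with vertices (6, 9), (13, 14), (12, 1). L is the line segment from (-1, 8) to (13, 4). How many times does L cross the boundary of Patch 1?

The segment meets the boundary at (12.247,4.215), (8.864,5.182).

2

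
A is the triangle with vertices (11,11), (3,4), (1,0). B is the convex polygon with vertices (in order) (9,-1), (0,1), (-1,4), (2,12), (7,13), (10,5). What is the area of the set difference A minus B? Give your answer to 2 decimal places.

|A| = 9, |A∩B| = 8.2739.
|A ∖ B| = |A| − |A∩B| = 9 − 8.2739 = 0.73.

0.73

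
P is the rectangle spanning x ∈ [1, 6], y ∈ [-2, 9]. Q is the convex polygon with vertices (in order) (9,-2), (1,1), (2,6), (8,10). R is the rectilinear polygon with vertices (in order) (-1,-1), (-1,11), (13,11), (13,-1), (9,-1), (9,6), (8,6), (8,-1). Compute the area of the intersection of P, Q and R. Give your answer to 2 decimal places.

The intersection is the polygon with vertices (1,1), (2,6), (6,8.667), (6,-0.875).
By the shoelace formula its area is 32.52.

32.52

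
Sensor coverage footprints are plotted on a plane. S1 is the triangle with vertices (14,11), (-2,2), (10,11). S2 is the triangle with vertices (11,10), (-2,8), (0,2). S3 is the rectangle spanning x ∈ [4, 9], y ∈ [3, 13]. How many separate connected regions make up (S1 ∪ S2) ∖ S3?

2

(S1 ∪ S2) ∖ S3 splits into 2 disjoint pieces (area 27.2037, area 6.6562).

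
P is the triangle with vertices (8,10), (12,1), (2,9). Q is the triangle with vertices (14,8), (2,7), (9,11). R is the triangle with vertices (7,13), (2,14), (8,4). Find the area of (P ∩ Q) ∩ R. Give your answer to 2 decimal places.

4.22

The region (P ∩ Q) ∩ R is the polygon with vertices (6,7.333), (5.128,8.787), (6.941,9.823), (7.346,9.891), (7.615,7.468).
By the shoelace formula its area is 4.22.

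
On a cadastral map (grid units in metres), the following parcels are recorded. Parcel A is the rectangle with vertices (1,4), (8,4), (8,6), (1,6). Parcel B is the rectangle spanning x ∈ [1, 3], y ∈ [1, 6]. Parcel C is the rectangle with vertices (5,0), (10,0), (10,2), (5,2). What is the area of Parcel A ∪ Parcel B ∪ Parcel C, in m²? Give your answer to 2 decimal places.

By inclusion–exclusion:
Individual areas: |Parcel A| = 14, |Parcel B| = 10, |Parcel C| = 10.
|Parcel A∩Parcel B|: x∈[1,3], y∈[4,6] → 2·2 = 4.
|Parcel A∩Parcel C| = 0 (no overlap).
|Parcel B∩Parcel C| = 0 (no overlap).
|Parcel A∩Parcel B∩Parcel C| = 0.
|Parcel A ∪ Parcel B ∪ Parcel C| = 34 − 4 + 0 = 30.00.

30.00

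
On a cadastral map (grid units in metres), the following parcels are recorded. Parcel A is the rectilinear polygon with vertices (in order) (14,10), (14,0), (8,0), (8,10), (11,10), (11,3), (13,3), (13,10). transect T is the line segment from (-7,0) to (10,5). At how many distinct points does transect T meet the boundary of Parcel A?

1

The segment meets the boundary at (8,4.412).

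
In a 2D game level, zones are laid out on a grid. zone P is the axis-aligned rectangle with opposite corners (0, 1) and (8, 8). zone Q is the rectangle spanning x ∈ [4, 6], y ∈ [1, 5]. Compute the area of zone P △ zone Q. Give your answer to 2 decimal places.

48.00

|zone P∩zone Q|: x∈[4,6], y∈[1,5] → 2·4 = 8.
|zone P △ zone Q| = |zone P| + |zone Q| − 2·|zone P∩zone Q| = 56 + 8 − 16 = 48.00.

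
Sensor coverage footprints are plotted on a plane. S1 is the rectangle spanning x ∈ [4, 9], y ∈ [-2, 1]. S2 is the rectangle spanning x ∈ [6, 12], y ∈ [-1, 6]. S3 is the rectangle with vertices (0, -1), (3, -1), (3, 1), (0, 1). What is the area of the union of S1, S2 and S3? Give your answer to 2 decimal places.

57.00

By inclusion–exclusion:
Individual areas: |S1| = 15, |S2| = 42, |S3| = 6.
|S1∩S2|: x∈[6,9], y∈[-1,1] → 3·2 = 6.
|S1∩S3| = 0 (no overlap).
|S2∩S3| = 0 (no overlap).
|S1∩S2∩S3| = 0.
|S1 ∪ S2 ∪ S3| = 63 − 6 + 0 = 57.00.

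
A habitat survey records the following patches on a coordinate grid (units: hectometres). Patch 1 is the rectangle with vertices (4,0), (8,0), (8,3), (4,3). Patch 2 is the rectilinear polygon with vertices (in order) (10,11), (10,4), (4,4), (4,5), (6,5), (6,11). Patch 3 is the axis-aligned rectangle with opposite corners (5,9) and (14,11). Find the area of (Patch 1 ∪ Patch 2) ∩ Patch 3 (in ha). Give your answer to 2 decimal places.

8.00

The region (Patch 1 ∪ Patch 2) ∩ Patch 3 is the polygon with vertices (10,9), (6,9), (6,11), (10,11).
By the shoelace formula its area is 8.00.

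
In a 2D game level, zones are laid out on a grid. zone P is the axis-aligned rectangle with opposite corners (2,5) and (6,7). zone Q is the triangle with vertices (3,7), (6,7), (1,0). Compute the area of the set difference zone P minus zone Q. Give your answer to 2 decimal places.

|zone P| = 8, |zone P∩zone Q| = 5.1429.
|zone P ∖ zone Q| = |zone P| − |zone P∩zone Q| = 8 − 5.1429 = 2.86.

2.86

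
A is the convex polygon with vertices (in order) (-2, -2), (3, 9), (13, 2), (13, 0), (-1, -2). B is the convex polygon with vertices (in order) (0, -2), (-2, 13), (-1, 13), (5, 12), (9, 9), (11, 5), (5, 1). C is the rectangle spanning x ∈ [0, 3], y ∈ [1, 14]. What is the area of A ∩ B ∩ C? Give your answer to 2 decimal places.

14.10

The intersection is the polygon with vertices (3,9), (3,1), (0,1), (0,2.4).
By the shoelace formula its area is 14.10.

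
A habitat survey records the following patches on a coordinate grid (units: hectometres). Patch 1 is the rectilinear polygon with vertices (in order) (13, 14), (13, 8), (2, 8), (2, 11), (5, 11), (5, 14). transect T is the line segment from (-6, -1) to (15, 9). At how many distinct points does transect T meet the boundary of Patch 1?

2

The segment meets the boundary at (13,8.048), (12.9,8).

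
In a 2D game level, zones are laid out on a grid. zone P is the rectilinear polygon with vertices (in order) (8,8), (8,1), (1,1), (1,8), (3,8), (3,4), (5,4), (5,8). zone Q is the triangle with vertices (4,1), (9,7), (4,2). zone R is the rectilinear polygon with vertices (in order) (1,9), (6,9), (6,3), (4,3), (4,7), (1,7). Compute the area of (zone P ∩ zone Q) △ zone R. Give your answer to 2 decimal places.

19.53

|zone P ∩ zone Q| = 2.4.
|(zone P ∩ zone Q) ∩ zone R| = 0.4333.
|(zone P ∩ zone Q) △ zone R| = 2.4 + 18 − 0.8667 = 19.53.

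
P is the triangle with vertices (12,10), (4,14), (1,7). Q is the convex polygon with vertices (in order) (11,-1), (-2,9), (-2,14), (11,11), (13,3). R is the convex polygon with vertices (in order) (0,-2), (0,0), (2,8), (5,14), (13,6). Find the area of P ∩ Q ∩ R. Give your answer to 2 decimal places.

21.46

The intersection is the polygon with vertices (1.805,7.22), (2,8), (4.276,12.552), (7.1,11.9), (9.643,9.357).
By the shoelace formula its area is 21.46.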